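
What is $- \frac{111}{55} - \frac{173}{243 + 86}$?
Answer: $- \frac{46034}{18095} \approx -2.544$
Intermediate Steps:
$- \frac{111}{55} - \frac{173}{243 + 86} = \left(-111\right) \frac{1}{55} - \frac{173}{329} = - \frac{111}{55} - \frac{173}{329} = - \frac{46034}{18095}$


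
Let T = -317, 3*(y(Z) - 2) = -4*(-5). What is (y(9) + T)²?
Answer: 855625/9 ≈ 95070.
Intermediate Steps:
y(Z) = 26/3 (y(Z) = 2 + (-4*(-5))/3 = 2 + (⅓)*20 = 2 + 20/3 = 26/3)
(y(9) + T)² = (26/3 - 317)² = (-925/3)² = 855625/9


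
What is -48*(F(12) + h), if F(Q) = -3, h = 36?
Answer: -1584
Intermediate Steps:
-48*(F(12) + h) = -48*(-3 + 36) = -48*33 = -1584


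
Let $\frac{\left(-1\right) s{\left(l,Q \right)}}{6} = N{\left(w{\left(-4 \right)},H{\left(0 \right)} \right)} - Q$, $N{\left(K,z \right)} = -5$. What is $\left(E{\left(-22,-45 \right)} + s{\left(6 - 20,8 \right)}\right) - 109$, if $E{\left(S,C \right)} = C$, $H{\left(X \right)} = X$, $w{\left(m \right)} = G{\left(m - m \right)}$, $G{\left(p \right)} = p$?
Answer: $-76$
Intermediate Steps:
$w{\left(m \right)} = 0$ ($w{\left(m \right)} = m - m = 0$)
$s{\left(l,Q \right)} = 30 + 6 Q$ ($s{\left(l,Q \right)} = - 6 \left(-5 - Q\right) = 30 + 6 Q$)
$\left(E{\left(-22,-45 \right)} + s{\left(6 - 20,8 \right)}\right) - 109 = \left(-45 + \left(30 + 6 \cdot 8\right)\right) - 109 = \left(-45 + \left(30 + 48\right)\right) - 109 = \left(-45 + 78\right) - 109 = 33 - 109 = -76$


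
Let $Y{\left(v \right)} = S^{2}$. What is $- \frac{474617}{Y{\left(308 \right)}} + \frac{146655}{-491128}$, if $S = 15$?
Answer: $- \frac{233130695351}{110503800} \approx -2109.7$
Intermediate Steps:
$Y{\left(v \right)} = 225$ ($Y{\left(v \right)} = 15^{2} = 225$)
$- \frac{474617}{Y{\left(308 \right)}} + \frac{146655}{-491128} = - \frac{474617}{225} + \frac{146655}{-491128} = \left(-474617\right) \frac{1}{225} + 146655 \left(- \frac{1}{491128}\right) = - \frac{474617}{225} - \frac{146655}{491128} = - \frac{233130695351}{110503800}$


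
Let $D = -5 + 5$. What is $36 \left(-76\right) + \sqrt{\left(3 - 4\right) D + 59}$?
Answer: $-2736 + \sqrt{59} \approx -2728.3$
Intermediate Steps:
$D = 0$
$36 \left(-76\right) + \sqrt{\left(3 - 4\right) D + 59} = 36 \left(-76\right) + \sqrt{\left(3 - 4\right) 0 + 59} = -2736 + \sqrt{\left(-1\right) 0 + 59} = -2736 + \sqrt{0 + 59} = -2736 + \sqrt{59}$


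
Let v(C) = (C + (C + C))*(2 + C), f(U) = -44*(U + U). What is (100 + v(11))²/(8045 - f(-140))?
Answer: -279841/4275 ≈ -65.460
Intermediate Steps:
f(U) = -88*U
v(C) = 3*C*(2 + C) (v(C) = (C + 2*C)*(2 + C) = (3*C)*(2 + C) = 3*C*(2 + C))
(100 + v(11))²/(8045 - f(-140)) = (100 + 3*11*(2 + 11))²/(8045 - (-88)*(-140)) = (100 + 3*11*13)²/(8045 - 1*12320) = (100 + 429)²/(8045 - 12320) = 529²/(-4275) = 279841*(-1/4275) = -279841/4275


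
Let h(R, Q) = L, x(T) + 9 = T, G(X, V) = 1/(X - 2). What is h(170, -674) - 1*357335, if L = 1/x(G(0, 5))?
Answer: -6789367/19 ≈ -3.5734e+5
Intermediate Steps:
G(X, V) = 1/(-2 + X)
x(T) = -9 + T
L = -2/19 (L = 1/(-9 + 1/(-2 + 0)) = 1/(-9 + 1/(-2)) = 1/(-9 - ½) = 1/(-19/2) = -2/19 ≈ -0.10526)
h(R, Q) = -2/19
h(170, -674) - 1*357335 = -2/19 - 1*357335 = -2/19 - 357335 = -6789367/19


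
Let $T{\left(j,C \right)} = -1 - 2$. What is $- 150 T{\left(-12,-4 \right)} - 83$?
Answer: $367$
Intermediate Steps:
$T{\left(j,C \right)} = -3$ ($T{\left(j,C \right)} = -1 - 2 = -3$)
$- 150 T{\left(-12,-4 \right)} - 83 = \left(-150\right) \left(-3\right) - 83 = 450 - 83 = 367$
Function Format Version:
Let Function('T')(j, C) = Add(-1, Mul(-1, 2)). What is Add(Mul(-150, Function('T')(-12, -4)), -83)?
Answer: 367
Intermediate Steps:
Function('T')(j, C) = -3 (Function('T')(j, C) = Add(-1, -2) = -3)
Add(Mul(-150, Function('T')(-12, -4)), -83) = Add(Mul(-150, -3), -83) = Add(450, -83) = 367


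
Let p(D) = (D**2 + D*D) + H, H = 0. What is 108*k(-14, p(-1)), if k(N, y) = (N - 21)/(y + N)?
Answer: 315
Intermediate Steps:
p(D) = 2*D**2 (p(D) = (D**2 + D*D) + 0 = (D**2 + D**2) + 0 = 2*D**2 + 0 = 2*D**2)
k(N, y) = (-21 + N)/(N + y)
108*k(-14, p(-1)) = 108*((-21 - 14)/(-14 + 2*(-1)**2)) = 108*(-35/(-14 + 2*1)) = 108*(-35/(-14 + 2)) = 108*(-35/(-12)) = 108*(-1/12*(-35)) = 108*(35/12) = 315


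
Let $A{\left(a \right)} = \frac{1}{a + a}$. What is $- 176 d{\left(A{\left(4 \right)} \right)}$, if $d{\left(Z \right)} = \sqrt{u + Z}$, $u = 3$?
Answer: $- 220 \sqrt{2} \approx -311.13$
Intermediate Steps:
$A{\left(a \right)} = \frac{1}{2 a}$
$d{\left(Z \right)} = \sqrt{3 + Z}$
$- 176 d{\left(A{\left(4 \right)} \right)} = - 176 \sqrt{3 + \frac{1}{2 \cdot 4}} = - 176 \sqrt{3 + \frac{1}{2} \cdot \frac{1}{4}} = - 176 \sqrt{3 + \frac{1}{8}} = - 176 \sqrt{\frac{25}{8}} = - 176 \frac{5 \sqrt{2}}{4} = - 220 \sqrt{2}$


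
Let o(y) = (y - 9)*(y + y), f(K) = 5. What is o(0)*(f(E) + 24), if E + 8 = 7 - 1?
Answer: 0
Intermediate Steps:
E = -2 (E = -8 + (7 - 1) = -8 + 6 = -2)
o(y) = 2*y*(-9 + y) (o(y) = (-9 + y)*(2*y) = 2*y*(-9 + y))
o(0)*(f(E) + 24) = (2*0*(-9 + 0))*(5 + 24) = (2*0*(-9))*29 = 0*29 = 0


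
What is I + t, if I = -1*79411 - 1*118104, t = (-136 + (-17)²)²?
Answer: -174106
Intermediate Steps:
t = 23409 (t = (-136 + 289)² = 153² = 23409)
I = -197515 (I = -79411 - 118104 = -197515)
I + t = -197515 + 23409 = -174106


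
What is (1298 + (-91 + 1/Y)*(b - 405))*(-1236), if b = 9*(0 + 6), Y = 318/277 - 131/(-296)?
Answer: -5322321051348/130415 ≈ -4.0811e+7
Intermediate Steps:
Y = 130415/81992 (Y = 318*(1/277) - 131*(-1/296) = 318/277 + 131/296 = 130415/81992 ≈ 1.5906)
b = 54 (b = 9*6 = 54)
(1298 + (-91 + 1/Y)*(b - 405))*(-1236) = (1298 + (-91 + 1/(130415/81992))*(54 - 405))*(-1236) = (1298 + (-91 + 81992/130415)*(-351))*(-1236) = (1298 - 11785773/130415*(-351))*(-1236) = (1298 + 4136806323/130415)*(-1236) = (4306084993/130415)*(-1236) = -5322321051348/130415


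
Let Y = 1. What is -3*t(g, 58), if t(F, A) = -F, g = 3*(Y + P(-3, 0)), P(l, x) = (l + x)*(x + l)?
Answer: 90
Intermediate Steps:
P(l, x) = (l + x)² (P(l, x) = (l + x)*(l + x) = (l + x)²)
g = 30 (g = 3*(1 + (-3 + 0)²) = 3*(1 + (-3)²) = 3*(1 + 9) = 3*10 = 30)
-3*t(g, 58) = -(-3)*30 = -3*(-30) = 90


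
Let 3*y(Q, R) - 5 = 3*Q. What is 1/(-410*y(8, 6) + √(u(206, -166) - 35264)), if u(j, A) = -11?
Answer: -7134/28337915 - 9*I*√1411/28337915 ≈ -0.00025175 - 1.193e-5*I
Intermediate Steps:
y(Q, R) = 5/3 + Q (y(Q, R) = 5/3 + (3*Q)/3 = 5/3 + Q)
1/(-410*y(8, 6) + √(u(206, -166) - 35264)) = 1/(-410*(5/3 + 8) + √(-11 - 35264)) = 1/(-410*29/3 + √(-35275)) = 1/(-11890/3 + 5*I*√1411)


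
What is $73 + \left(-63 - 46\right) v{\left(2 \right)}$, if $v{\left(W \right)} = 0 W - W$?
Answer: $291$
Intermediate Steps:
$v{\left(W \right)} = - W$ ($v{\left(W \right)} = 0 - W = - W$)
$73 + \left(-63 - 46\right) v{\left(2 \right)} = 73 + \left(-63 - 46\right) \left(\left(-1\right) 2\right) = 73 + \left(-63 - 46\right) \left(-2\right) = 73 - -218 = 73 + 218 = 291$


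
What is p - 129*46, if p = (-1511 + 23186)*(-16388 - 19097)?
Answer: -769143309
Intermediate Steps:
p = -769137375 (p = 21675*(-35485) = -769137375)
p - 129*46 = -769137375 - 129*46 = -769137375 - 1*5934 = -769137375 - 5934 = -769143309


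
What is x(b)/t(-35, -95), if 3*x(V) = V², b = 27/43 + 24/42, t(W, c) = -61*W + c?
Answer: 130321/554478120 ≈ 0.00023503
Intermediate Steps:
t(W, c) = c - 61*W
b = 361/301 (b = 27*(1/43) + 24*(1/42) = 27/43 + 4/7 = 361/301 ≈ 1.1993)
x(V) = V²/3
x(b)/t(-35, -95) = ((361/301)²/3)/(-95 - 61*(-35)) = ((⅓)*(130321/90601))/(-95 + 2135) = (130321/271803)/2040 = (130321/271803)*(1/2040) = 130321/554478120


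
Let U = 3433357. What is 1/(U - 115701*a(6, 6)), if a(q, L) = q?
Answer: 1/2739151 ≈ 3.6508e-7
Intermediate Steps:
1/(U - 115701*a(6, 6)) = 1/(3433357 - 115701*6) = 1/(3433357 - 694206) = 1/2739151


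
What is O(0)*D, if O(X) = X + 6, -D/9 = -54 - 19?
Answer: 3942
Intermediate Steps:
D = 657 (D = -9*(-54 - 19) = -9*(-73) = 657)
O(X) = 6 + X
O(0)*D = (6 + 0)*657 = 6*657 = 3942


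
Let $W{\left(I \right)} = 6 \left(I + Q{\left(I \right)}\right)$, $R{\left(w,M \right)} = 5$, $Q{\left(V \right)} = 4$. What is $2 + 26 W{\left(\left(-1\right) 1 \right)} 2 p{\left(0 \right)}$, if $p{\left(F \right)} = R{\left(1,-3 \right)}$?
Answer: $4682$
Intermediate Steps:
$W{\left(I \right)} = 24 + 6 I$ ($W{\left(I \right)} = 6 \left(I + 4\right) = 6 \left(4 + I\right) = 24 + 6 I$)
$p{\left(F \right)} = 5$
$2 + 26 W{\left(\left(-1\right) 1 \right)} 2 p{\left(0 \right)} = 2 + 26 \left(24 + 6 \left(\left(-1\right) 1\right)\right) 2 \cdot 5 = 2 + 26 \left(24 + 6 \left(-1\right)\right) 2 \cdot 5 = 2 + 26 \left(24 - 6\right) 2 \cdot 5 = 2 + 26 \cdot 18 \cdot 2 \cdot 5 = 2 + 26 \cdot 36 \cdot 5 = 2 + 26 \cdot 180 = 2 + 4680 = 4682$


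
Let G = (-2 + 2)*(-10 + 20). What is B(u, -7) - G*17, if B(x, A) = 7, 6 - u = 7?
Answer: 7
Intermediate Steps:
u = -1 (u = 6 - 1*7 = 6 - 7 = -1)
G = 0 (G = 0*10 = 0)
B(u, -7) - G*17 = 7 - 1*0*17 = 7 + 0*17 = 7 + 0 = 7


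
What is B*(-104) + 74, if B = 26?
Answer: -2630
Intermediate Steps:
B*(-104) + 74 = 26*(-104) + 74 = -2704 + 74 = -2630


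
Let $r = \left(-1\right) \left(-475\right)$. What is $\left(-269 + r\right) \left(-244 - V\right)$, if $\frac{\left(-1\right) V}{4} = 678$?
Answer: $508408$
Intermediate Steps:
$V = -2712$ ($V = \left(-4\right) 678 = -2712$)
$r = 475$
$\left(-269 + r\right) \left(-244 - V\right) = \left(-269 + 475\right) \left(-244 - -2712\right) = 206 \left(-244 + 2712\right) = 206 \cdot 2468 = 508408$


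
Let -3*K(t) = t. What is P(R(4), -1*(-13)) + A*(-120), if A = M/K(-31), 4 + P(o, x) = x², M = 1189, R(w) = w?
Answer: -422925/31 ≈ -13643.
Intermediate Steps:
K(t) = -t/3
P(o, x) = -4 + x²
A = 3567/31 (A = 1189/((-⅓*(-31))) = 1189/(31/3) = 1189*(3/31) = 3567/31 ≈ 115.06)
P(R(4), -1*(-13)) + A*(-120) = (-4 + (-1*(-13))²) + (3567/31)*(-120) = (-4 + 13²) - 428040/31 = (-4 + 169) - 428040/31 = 165 - 428040/31 = -422925/31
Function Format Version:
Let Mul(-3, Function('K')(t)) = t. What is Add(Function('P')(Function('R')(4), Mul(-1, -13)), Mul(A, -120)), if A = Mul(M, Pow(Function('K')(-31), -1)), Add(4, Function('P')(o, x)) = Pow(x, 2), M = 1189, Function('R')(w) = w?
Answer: Rational(-422925, 31) ≈ -13643.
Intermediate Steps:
Function('K')(t) = Mul(Rational(-1, 3), t)
Function('P')(o, x) = Add(-4, Pow(x, 2))
A = Rational(3567, 31) (A = Mul(1189, Pow(Mul(Rational(-1, 3), -31), -1)) = Mul(1189, Pow(Rational(31, 3), -1)) = Mul(1189, Rational(3, 31)) = Rational(3567, 31) ≈ 115.06)
Add(Function('P')(Function('R')(4), Mul(-1, -13)), Mul(A, -120)) = Add(Add(-4, Pow(Mul(-1, -13), 2)), Mul(Rational(3567, 31), -120)) = Add(Add(-4, Pow(13, 2)), Rational(-428040, 31)) = Add(Add(-4, 169), Rational(-428040, 31)) = Add(165, Rational(-428040, 31)) = Rational(-422925, 31)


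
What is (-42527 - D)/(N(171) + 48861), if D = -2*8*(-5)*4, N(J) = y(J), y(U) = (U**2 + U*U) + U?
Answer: -42847/107514 ≈ -0.39852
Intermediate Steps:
y(U) = U + 2*U**2 (y(U) = (U**2 + U**2) + U = 2*U**2 + U = U + 2*U**2)
N(J) = J*(1 + 2*J)
D = 320 (D = -(-80)*4 = -2*(-160) = 320)
(-42527 - D)/(N(171) + 48861) = (-42527 - 1*320)/(171*(1 + 2*171) + 48861) = (-42527 - 320)/(171*(1 + 342) + 48861) = -42847/(171*343 + 48861) = -42847/(58653 + 48861) = -42847/107514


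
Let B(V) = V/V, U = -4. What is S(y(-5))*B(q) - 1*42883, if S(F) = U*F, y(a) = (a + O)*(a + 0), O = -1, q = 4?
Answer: -43003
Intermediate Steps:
y(a) = a*(-1 + a) (y(a) = (a - 1)*(a + 0) = (-1 + a)*a = a*(-1 + a))
B(V) = 1
S(F) = -4*F
S(y(-5))*B(q) - 1*42883 = -(-20)*(-1 - 5)*1 - 1*42883 = -(-20)*(-6)*1 - 42883 = -4*30*1 - 42883 = -120*1 - 42883 = -120 - 42883 = -43003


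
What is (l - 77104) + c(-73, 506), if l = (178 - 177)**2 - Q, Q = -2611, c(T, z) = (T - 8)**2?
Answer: -67931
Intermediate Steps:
c(T, z) = (-8 + T)**2
l = 2612 (l = (178 - 177)**2 - 1*(-2611) = 1**2 + 2611 = 1 + 2611 = 2612)
(l - 77104) + c(-73, 506) = (2612 - 77104) + (-8 - 73)**2 = -74492 + (-81)**2 = -74492 + 6561 = -67931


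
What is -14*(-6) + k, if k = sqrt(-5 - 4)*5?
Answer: 84 + 15*I ≈ 84.0 + 15.0*I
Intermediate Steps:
k = 15*I (k = sqrt(-9)*5 = (3*I)*5 = 15*I ≈ 15.0*I)
-14*(-6) + k = -14*(-6) + 15*I = 84 + 15*I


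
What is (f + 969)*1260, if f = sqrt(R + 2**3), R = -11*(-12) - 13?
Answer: 1220940 + 1260*sqrt(127) ≈ 1.2351e+6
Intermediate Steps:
R = 119 (R = 132 - 13 = 119)
f = sqrt(127) (f = sqrt(119 + 2**3) = sqrt(119 + 8) = sqrt(127) ≈ 11.269)
(f + 969)*1260 = (sqrt(127) + 969)*1260 = (969 + sqrt(127))*1260 = 1220940 + 1260*sqrt(127)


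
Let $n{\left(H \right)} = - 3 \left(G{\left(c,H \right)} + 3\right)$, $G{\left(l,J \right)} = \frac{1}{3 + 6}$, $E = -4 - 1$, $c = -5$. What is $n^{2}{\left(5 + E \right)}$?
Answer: $\frac{784}{9} \approx 87.111$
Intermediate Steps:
$E = -5$ ($E = -4 - 1 = -5$)
$G{\left(l,J \right)} = \frac{1}{9}$
$n{\left(H \right)} = - \frac{28}{3}$ ($n{\left(H \right)} = - 3 \left(\frac{1}{9} + 3\right) = \left(-3\right) \frac{28}{9} = - \frac{28}{3}$)
$n^{2}{\left(5 + E \right)} = \left(- \frac{28}{3}\right)^{2} = \frac{784}{9}$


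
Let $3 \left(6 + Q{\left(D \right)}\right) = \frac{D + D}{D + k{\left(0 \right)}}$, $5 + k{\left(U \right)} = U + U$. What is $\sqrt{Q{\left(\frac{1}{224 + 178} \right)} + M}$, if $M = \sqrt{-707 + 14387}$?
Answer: $\frac{2 \sqrt{-1112043 + 2223963 \sqrt{95}}}{861} \approx 10.534$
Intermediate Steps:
$k{\left(U \right)} = -5 + 2 U$ ($k{\left(U \right)} = -5 + \left(U + U\right) = -5 + 2 U$)
$M = 12 \sqrt{95}$ ($M = \sqrt{13680} = 12 \sqrt{95} \approx 116.96$)
$Q{\left(D \right)} = -6 + \frac{2 D}{3 \left(-5 + D\right)}$ ($Q{\left(D \right)} = -6 + \frac{\left(D + D\right) \frac{1}{D + \left(-5 + 2 \cdot 0\right)}}{3} = -6 + \frac{2 D \frac{1}{D + \left(-5 + 0\right)}}{3} = -6 + \frac{2 D \frac{1}{D - 5}}{3} = -6 + \frac{2 D \frac{1}{-5 + D}}{3} = -6 + \frac{2 D}{3 \left(-5 + D\right)}$)
$\sqrt{Q{\left(\frac{1}{224 + 178} \right)} + M} = \sqrt{\frac{2 \left(45 - \frac{8}{224 + 178}\right)}{3 \left(-5 + \frac{1}{224 + 178}\right)} + 12 \sqrt{95}} = \sqrt{\frac{2 \left(45 - \frac{8}{402}\right)}{3 \left(-5 + \frac{1}{402}\right)} + 12 \sqrt{95}} = \sqrt{\frac{2 \left(45 - \frac{4}{201}\right)}{3 \left(-5 + \frac{1}{402}\right)} + 12 \sqrt{95}} = \sqrt{\frac{2 \left(45 - \frac{4}{201}\right)}{3 \left(- \frac{2009}{402}\right)} + 12 \sqrt{95}} = \sqrt{\frac{2}{3} \left(- \frac{402}{2009}\right) \frac{9041}{201} + 12 \sqrt{95}} = \sqrt{- \frac{36164}{6027} + 12 \sqrt{95}}$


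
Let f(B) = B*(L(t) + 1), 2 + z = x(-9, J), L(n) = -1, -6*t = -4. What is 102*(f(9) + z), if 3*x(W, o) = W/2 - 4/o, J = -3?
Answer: -935/3 ≈ -311.67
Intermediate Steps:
t = 2/3 (t = -1/6*(-4) = 2/3 ≈ 0.66667)
x(W, o) = -4/(3*o) + W/6 (x(W, o) = (W/2 - 4/o)/3 = -4/(3*o) + W/6)
z = -55/18 (z = -2 + (1/6)*(-8 - 9*(-3))/(-3) = -2 + (1/6)*(-1/3)*(-8 + 27) = -2 + (1/6)*(-1/3)*19 = -2 - 19/18 = -55/18 ≈ -3.0556)
f(B) = 0 (f(B) = B*(-1 + 1) = B*0 = 0)
102*(f(9) + z) = 102*(0 - 55/18) = 102*(-55/18) = -935/3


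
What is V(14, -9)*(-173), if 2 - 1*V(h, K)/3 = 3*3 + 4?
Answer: 5709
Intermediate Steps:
V(h, K) = -33 (V(h, K) = 6 - 3*(3*3 + 4) = 6 - 3*(9 + 4) = 6 - 3*13 = 6 - 39 = -33)
V(14, -9)*(-173) = -33*(-173) = 5709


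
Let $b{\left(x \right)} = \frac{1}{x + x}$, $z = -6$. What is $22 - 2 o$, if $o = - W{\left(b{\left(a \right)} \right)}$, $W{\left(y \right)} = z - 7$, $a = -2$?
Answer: $-4$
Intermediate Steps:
$b{\left(x \right)} = \frac{1}{2 x}$
$W{\left(y \right)} = -13$ ($W{\left(y \right)} = -6 - 7 = -13$)
$o = 13$ ($o = \left(-1\right) \left(-13\right) = 13$)
$22 - 2 o = 22 - 26 = -4$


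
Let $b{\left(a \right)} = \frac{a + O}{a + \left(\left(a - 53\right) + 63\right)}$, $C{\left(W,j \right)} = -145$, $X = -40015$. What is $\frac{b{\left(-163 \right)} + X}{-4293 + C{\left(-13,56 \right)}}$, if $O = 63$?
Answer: $\frac{1580580}{175301} \approx 9.0164$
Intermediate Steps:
$b{\left(a \right)} = \frac{63 + a}{10 + 2 a}$ ($b{\left(a \right)} = \frac{a + 63}{a + \left(\left(a - 53\right) + 63\right)} = \frac{63 + a}{a + \left(\left(-53 + a\right) + 63\right)} = \frac{63 + a}{a + \left(10 + a\right)} = \frac{63 + a}{10 + 2 a}$)
$\frac{b{\left(-163 \right)} + X}{-4293 + C{\left(-13,56 \right)}} = \frac{\frac{63 - 163}{2 \left(5 - 163\right)} - 40015}{-4293 - 145} = \frac{\frac{1}{2} \frac{1}{-158} \left(-100\right) - 40015}{-4438} = \left(\frac{1}{2} \left(- \frac{1}{158}\right) \left(-100\right) - 40015\right) \left(- \frac{1}{4438}\right) = \left(\frac{25}{79} - 40015\right) \left(- \frac{1}{4438}\right) = \left(- \frac{3161160}{79}\right) \left(- \frac{1}{4438}\right) = \frac{1580580}{175301}$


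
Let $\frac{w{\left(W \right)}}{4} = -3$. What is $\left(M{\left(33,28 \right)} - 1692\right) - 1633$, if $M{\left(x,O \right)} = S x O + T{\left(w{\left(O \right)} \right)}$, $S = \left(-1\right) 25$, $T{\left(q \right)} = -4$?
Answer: $-26429$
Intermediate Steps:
$w{\left(W \right)} = -12$ ($w{\left(W \right)} = 4 \left(-3\right) = -12$)
$S = -25$
$M{\left(x,O \right)} = -4 - 25 O x$ ($M{\left(x,O \right)} = - 25 x O - 4 = - 25 O x - 4 = -4 - 25 O x$)
$\left(M{\left(33,28 \right)} - 1692\right) - 1633 = \left(\left(-4 - 700 \cdot 33\right) - 1692\right) - 1633 = \left(\left(-4 - 23100\right) - 1692\right) - 1633 = \left(-23104 - 1692\right) - 1633 = -24796 - 1633 = -26429$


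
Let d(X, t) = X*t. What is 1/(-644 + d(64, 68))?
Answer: 1/3708 ≈ 0.00026969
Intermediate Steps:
1/(-644 + d(64, 68)) = 1/(-644 + 64*68) = 1/(-644 + 4352) = 1/3708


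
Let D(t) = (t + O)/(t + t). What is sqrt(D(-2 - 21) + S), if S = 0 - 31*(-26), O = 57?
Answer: sqrt(425983)/23 ≈ 28.377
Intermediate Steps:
D(t) = (57 + t)/(2*t) (D(t) = (t + 57)/(t + t) = (57 + t)/((2*t)) = (57 + t)*(1/(2*t)) = (57 + t)/(2*t))
S = 806 (S = 0 + 806 = 806)
sqrt(D(-2 - 21) + S) = sqrt((57 + (-2 - 21))/(2*(-2 - 21)) + 806) = sqrt((1/2)*(57 - 23)/(-23) + 806) = sqrt((1/2)*(-1/23)*34 + 806) = sqrt(-17/23 + 806) = sqrt(18521/23) = sqrt(425983)/23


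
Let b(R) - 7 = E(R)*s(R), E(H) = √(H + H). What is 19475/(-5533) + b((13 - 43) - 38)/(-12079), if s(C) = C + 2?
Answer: -235277256/66833107 + 132*I*√34/12079 ≈ -3.5204 + 0.063721*I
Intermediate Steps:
E(H) = √2*√H (E(H) = √(2*H) = √2*√H)
s(C) = 2 + C
b(R) = 7 + √2*√R*(2 + R) (b(R) = 7 + (√2*√R)*(2 + R) = 7 + √2*√R*(2 + R))
19475/(-5533) + b((13 - 43) - 38)/(-12079) = 19475/(-5533) + (7 + √2*√((13 - 43) - 38)*(2 + ((13 - 43) - 38)))/(-12079) = 19475*(-1/5533) + (7 + √2*√(-30 - 38)*(2 + (-30 - 38)))*(-1/12079) = -19475/5533 + (7 + √2*√(-68)*(2 - 68))*(-1/12079) = -19475/5533 + (7 + √2*(2*I*√17)*(-66))*(-1/12079) = -19475/5533 + (7 - 132*I*√34)*(-1/12079) = -19475/5533 + (-7/12079 + 132*I*√34/12079) = -235277256/66833107 + 132*I*√34/12079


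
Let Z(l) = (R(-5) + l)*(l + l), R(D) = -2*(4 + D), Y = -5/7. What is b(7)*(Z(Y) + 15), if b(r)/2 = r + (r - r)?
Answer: 1290/7 ≈ 184.29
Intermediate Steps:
Y = -5/7 (Y = -5*1/7 = -5/7 ≈ -0.71429)
b(r) = 2*r (b(r) = 2*(r + (r - r)) = 2*(r + 0) = 2*r)
R(D) = -8 - 2*D
Z(l) = 2*l*(2 + l) (Z(l) = ((-8 - 2*(-5)) + l)*(l + l) = ((-8 + 10) + l)*(2*l) = (2 + l)*(2*l) = 2*l*(2 + l))
b(7)*(Z(Y) + 15) = (2*7)*(2*(-5/7)*(2 - 5/7) + 15) = 14*(2*(-5/7)*(9/7) + 15) = 14*(-90/49 + 15) = 14*(645/49) = 1290/7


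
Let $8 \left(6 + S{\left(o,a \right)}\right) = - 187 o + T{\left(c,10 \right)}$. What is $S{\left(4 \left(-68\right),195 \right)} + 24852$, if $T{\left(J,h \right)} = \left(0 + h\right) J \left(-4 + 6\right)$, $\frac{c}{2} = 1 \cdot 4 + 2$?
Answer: $31234$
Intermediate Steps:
$c = 12$ ($c = 2 \left(1 \cdot 4 + 2\right) = 2 \left(4 + 2\right) = 2 \cdot 6 = 12$)
$T{\left(J,h \right)} = 2 J h$ ($T{\left(J,h \right)} = h J 2 = h 2 J = 2 J h$)
$S{\left(o,a \right)} = 24 - \frac{187 o}{8}$ ($S{\left(o,a \right)} = -6 + \frac{- 187 o + 2 \cdot 12 \cdot 10}{8} = -6 + \frac{- 187 o + 240}{8} = -6 + \frac{240 - 187 o}{8} = -6 - \left(-30 + \frac{187 o}{8}\right) = 24 - \frac{187 o}{8}$)
$S{\left(4 \left(-68\right),195 \right)} + 24852 = \left(24 - \frac{187 \cdot 4 \left(-68\right)}{8}\right) + 24852 = \left(24 - -6358\right) + 24852 = \left(24 + 6358\right) + 24852 = 6382 + 24852 = 31234$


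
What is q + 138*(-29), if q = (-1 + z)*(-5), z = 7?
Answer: -4032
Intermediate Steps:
q = -30 (q = (-1 + 7)*(-5) = 6*(-5) = -30)
q + 138*(-29) = -30 + 138*(-29) = -30 - 4002 = -4032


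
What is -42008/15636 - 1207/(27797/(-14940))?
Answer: 70197431126/108658473 ≈ 646.04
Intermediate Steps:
-42008/15636 - 1207/(27797/(-14940)) = -42008*1/15636 - 1207/(27797*(-1/14940)) = -10502/3909 - 1207/(-27797/14940) = -10502/3909 - 1207*(-14940/27797) = -10502/3909 + 18032580/27797 = 70197431126/108658473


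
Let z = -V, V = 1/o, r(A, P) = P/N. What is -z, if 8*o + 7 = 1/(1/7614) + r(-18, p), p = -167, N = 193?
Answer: 193/183498 ≈ 0.0010518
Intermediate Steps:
r(A, P) = P/193
o = 183498/193 (o = -7/8 + (1/(1/7614) + (1/193)*(-167))/8 = -7/8 + (1/(1/7614) - 167/193)/8 = -7/8 + (7614 - 167/193)/8 = -7/8 + (⅛)*(1469335/193) = -7/8 + 1469335/1544 = 183498/193 ≈ 950.77)
V = 193/183498 (V = 1/(183498/193) = 193/183498 ≈ 0.0010518)
z = -193/183498 (z = -1*193/183498 = -193/183498 ≈ -0.0010518)
-z = -1*(-193/183498) = 193/183498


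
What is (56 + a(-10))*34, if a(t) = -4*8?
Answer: 816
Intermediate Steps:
a(t) = -32
(56 + a(-10))*34 = (56 - 32)*34 = 24*34 = 816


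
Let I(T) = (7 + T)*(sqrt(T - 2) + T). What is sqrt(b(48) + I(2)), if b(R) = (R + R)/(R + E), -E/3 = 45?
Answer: 7*sqrt(290)/29 ≈ 4.1105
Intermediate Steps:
E = -135 (E = -3*45 = -135)
b(R) = 2*R/(-135 + R) (b(R) = (R + R)/(R - 135) = (2*R)/(-135 + R) = 2*R/(-135 + R))
I(T) = (7 + T)*(T + sqrt(-2 + T)) (I(T) = (7 + T)*(sqrt(-2 + T) + T) = (7 + T)*(T + sqrt(-2 + T)))
sqrt(b(48) + I(2)) = sqrt(2*48/(-135 + 48) + (2**2 + 7*2 + 7*sqrt(-2 + 2) + 2*sqrt(-2 + 2))) = sqrt(2*48/(-87) + (4 + 14 + 7*sqrt(0) + 2*sqrt(0))) = sqrt(2*48*(-1/87) + (4 + 14 + 7*0 + 2*0)) = sqrt(-32/29 + (4 + 14 + 0 + 0)) = sqrt(-32/29 + 18) = sqrt(490/29) = 7*sqrt(290)/29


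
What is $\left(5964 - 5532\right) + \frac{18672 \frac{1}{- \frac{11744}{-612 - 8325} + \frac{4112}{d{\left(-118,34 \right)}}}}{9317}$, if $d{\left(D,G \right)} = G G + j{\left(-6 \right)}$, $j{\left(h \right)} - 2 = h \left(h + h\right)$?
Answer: $\frac{4297051934982}{9936981131} \approx 432.43$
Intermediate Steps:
$j{\left(h \right)} = 2 + 2 h^{2}$ ($j{\left(h \right)} = 2 + h \left(h + h\right) = 2 + h 2 h = 2 + 2 h^{2}$)
$d{\left(D,G \right)} = 74 + G^{2}$ ($d{\left(D,G \right)} = G G + \left(2 + 2 \left(-6\right)^{2}\right) = G^{2} + \left(2 + 2 \cdot 36\right) = G^{2} + \left(2 + 72\right) = G^{2} + 74 = 74 + G^{2}$)
$\left(5964 - 5532\right) + \frac{18672 \frac{1}{- \frac{11744}{-612 - 8325} + \frac{4112}{d{\left(-118,34 \right)}}}}{9317} = \left(5964 - 5532\right) + \frac{18672 \frac{1}{- \frac{11744}{-612 - 8325} + \frac{4112}{74 + 34^{2}}}}{9317} = 432 + \frac{18672}{- \frac{11744}{-612 - 8325} + \frac{4112}{74 + 1156}} \cdot \frac{1}{9317} = 432 + \frac{18672}{- \frac{11744}{-8937} + \frac{4112}{1230}} \cdot \frac{1}{9317} = 432 + \frac{18672}{\left(-11744\right) \left(- \frac{1}{8937}\right) + 4112 \cdot \frac{1}{1230}} \cdot \frac{1}{9317} = 432 + \frac{18672}{\frac{11744}{8937} + \frac{2056}{615}} \cdot \frac{1}{9317} = 432 + \frac{18672}{\frac{8532344}{1832085}} \cdot \frac{1}{9317} = 432 + 18672 \cdot \frac{1832085}{8532344} \cdot \frac{1}{9317} = 432 + \frac{4276086390}{1066543} \cdot \frac{1}{9317} = 432 + \frac{4276086390}{9936981131} = \frac{4297051934982}{9936981131}$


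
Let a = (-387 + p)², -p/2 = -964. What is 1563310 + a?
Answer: 3937991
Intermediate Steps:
p = 1928 (p = -2*(-964) = 1928)
a = 2374681 (a = (-387 + 1928)² = 1541² = 2374681)
1563310 + a = 1563310 + 2374681 = 3937991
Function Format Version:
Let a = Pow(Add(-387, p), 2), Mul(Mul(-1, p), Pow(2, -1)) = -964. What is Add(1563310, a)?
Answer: 3937991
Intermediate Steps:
p = 1928 (p = Mul(-2, -964) = 1928)
a = 2374681 (a = Pow(Add(-387, 1928), 2) = Pow(1541, 2) = 2374681)
Add(1563310, a) = Add(1563310, 2374681) = 3937991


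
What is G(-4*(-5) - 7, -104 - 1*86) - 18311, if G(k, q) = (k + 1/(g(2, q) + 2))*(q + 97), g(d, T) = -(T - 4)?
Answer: -3826013/196 ≈ -19520.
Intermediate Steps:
g(d, T) = 4 - T (g(d, T) = -(-4 + T) = 4 - T)
G(k, q) = (97 + q)*(k + 1/(6 - q)) (G(k, q) = (k + 1/((4 - q) + 2))*(q + 97) = (k + 1/(6 - q))*(97 + q) = (97 + q)*(k + 1/(6 - q)))
G(-4*(-5) - 7, -104 - 1*86) - 18311 = (-97 - (-104 - 1*86) - 582*(-4*(-5) - 7) + (-4*(-5) - 7)*(-104 - 1*86)**2 + 91*(-4*(-5) - 7)*(-104 - 1*86))/(-6 + (-104 - 1*86)) - 18311 = (-97 - (-104 - 86) - 582*(20 - 7) + (20 - 7)*(-104 - 86)**2 + 91*(20 - 7)*(-104 - 86))/(-6 + (-104 - 86)) - 18311 = (-97 - 1*(-190) - 582*13 + 13*(-190)**2 + 91*13*(-190))/(-6 - 190) - 18311 = (-97 + 190 - 7566 + 13*36100 - 224770)/(-196) - 18311 = -(-97 + 190 - 7566 + 469300 - 224770)/196 - 18311 = -1/196*237057 - 18311 = -237057/196 - 18311 = -3826013/196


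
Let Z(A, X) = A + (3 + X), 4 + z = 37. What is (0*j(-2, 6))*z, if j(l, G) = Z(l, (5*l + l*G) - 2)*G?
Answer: 0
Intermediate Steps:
z = 33 (z = -4 + 37 = 33)
Z(A, X) = 3 + A + X
j(l, G) = G*(1 + 6*l + G*l) (j(l, G) = (3 + l + ((5*l + l*G) - 2))*G = (3 + l + ((5*l + G*l) - 2))*G = (3 + l + (-2 + 5*l + G*l))*G = (1 + 6*l + G*l)*G = G*(1 + 6*l + G*l))
(0*j(-2, 6))*z = (0*(6*(1 + 6*(-2) + 6*(-2))))*33 = (0*(6*(1 - 12 - 12)))*33 = (0*(6*(-23)))*33 = (0*(-138))*33 = 0*33 = 0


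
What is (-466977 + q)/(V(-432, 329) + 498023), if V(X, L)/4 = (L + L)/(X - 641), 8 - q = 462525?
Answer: -997347062/534376047 ≈ -1.8664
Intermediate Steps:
q = -462517 (q = 8 - 1*462525 = 8 - 462525 = -462517)
V(X, L) = 8*L/(-641 + X) (V(X, L) = 4*((L + L)/(X - 641)) = 4*((2*L)/(-641 + X)) = 4*(2*L/(-641 + X)) = 8*L/(-641 + X))
(-466977 + q)/(V(-432, 329) + 498023) = (-466977 - 462517)/(8*329/(-641 - 432) + 498023) = -929494/(8*329/(-1073) + 498023) = -929494/(8*329*(-1/1073) + 498023) = -929494/(-2632/1073 + 498023) = -929494/534376047/1073 = -929494*1073/534376047 = -997347062/534376047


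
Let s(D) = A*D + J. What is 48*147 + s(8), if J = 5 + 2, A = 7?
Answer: 7119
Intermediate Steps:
J = 7
s(D) = 7 + 7*D (s(D) = 7*D + 7 = 7 + 7*D)
48*147 + s(8) = 48*147 + (7 + 7*8) = 7056 + (7 + 56) = 7056 + 63 = 7119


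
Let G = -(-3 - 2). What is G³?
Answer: 125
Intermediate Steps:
G = 5 (G = -1*(-5) = 5)
G³ = 5³ = 125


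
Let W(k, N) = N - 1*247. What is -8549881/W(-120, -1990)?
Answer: 8549881/2237 ≈ 3822.0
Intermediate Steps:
W(k, N) = -247 + N (W(k, N) = N - 247 = -247 + N)
-8549881/W(-120, -1990) = -8549881/(-247 - 1990) = -8549881/(-2237) = -8549881*(-1/2237) = 8549881/2237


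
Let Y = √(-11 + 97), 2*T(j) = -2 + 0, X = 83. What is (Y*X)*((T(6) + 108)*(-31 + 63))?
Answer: 284192*√86 ≈ 2.6355e+6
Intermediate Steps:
T(j) = -1 (T(j) = (-2 + 0)/2 = (½)*(-2) = -1)
Y = √86 ≈ 9.2736
(Y*X)*((T(6) + 108)*(-31 + 63)) = (√86*83)*((-1 + 108)*(-31 + 63)) = (83*√86)*(107*32) = (83*√86)*3424 = 284192*√86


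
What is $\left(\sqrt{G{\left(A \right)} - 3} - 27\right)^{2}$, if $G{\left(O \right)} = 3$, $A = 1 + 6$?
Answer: $729$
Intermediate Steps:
$A = 7$
$\left(\sqrt{G{\left(A \right)} - 3} - 27\right)^{2} = \left(\sqrt{3 - 3} - 27\right)^{2} = \left(\sqrt{0} - 27\right)^{2} = \left(0 - 27\right)^{2} = \left(-27\right)^{2} = 729$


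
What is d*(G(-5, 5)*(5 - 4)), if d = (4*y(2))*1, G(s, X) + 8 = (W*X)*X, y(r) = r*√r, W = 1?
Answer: 136*√2 ≈ 192.33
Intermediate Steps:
y(r) = r^(3/2)
G(s, X) = -8 + X² (G(s, X) = -8 + (1*X)*X = -8 + X*X = -8 + X²)
d = 8*√2 (d = (4*2^(3/2))*1 = (4*(2*√2))*1 = (8*√2)*1 = 8*√2 ≈ 11.314)
d*(G(-5, 5)*(5 - 4)) = (8*√2)*((-8 + 5²)*(5 - 4)) = (8*√2)*((-8 + 25)*1) = (8*√2)*(17*1) = (8*√2)*17 = 136*√2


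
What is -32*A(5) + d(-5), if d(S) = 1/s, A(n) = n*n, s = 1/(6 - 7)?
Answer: -801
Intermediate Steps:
s = -1 (s = 1/(-1) = -1)
A(n) = n**2
d(S) = -1 (d(S) = 1/(-1) = -1)
-32*A(5) + d(-5) = -32*5**2 - 1 = -32*25 - 1 = -800 - 1 = -801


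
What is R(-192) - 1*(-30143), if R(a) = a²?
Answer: 67007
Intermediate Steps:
R(-192) - 1*(-30143) = (-192)² - 1*(-30143) = 36864 + 30143 = 67007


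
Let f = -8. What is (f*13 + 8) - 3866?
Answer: -3962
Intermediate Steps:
(f*13 + 8) - 3866 = (-8*13 + 8) - 3866 = (-104 + 8) - 3866 = -96 - 3866 = -3962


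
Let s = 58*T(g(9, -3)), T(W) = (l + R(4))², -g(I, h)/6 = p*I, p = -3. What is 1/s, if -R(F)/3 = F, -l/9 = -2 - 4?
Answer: 1/102312 ≈ 9.7740e-6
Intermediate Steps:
l = 54 (l = -9*(-2 - 4) = -9*(-6) = 54)
g(I, h) = 18*I (g(I, h) = -(-18)*I = 18*I)
R(F) = -3*F
T(W) = 1764 (T(W) = (54 - 3*4)² = (54 - 12)² = 42² = 1764)
s = 102312 (s = 58*1764 = 102312)
1/s = 1/102312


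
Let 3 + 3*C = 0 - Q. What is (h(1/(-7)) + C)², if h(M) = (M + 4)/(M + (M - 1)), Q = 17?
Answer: 841/9 ≈ 93.444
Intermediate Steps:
h(M) = (4 + M)/(-1 + 2*M) (h(M) = (4 + M)/(M + (-1 + M)) = (4 + M)/(-1 + 2*M))
C = -20/3 (C = -1 + (0 - 1*17)/3 = -1 + (0 - 17)/3 = -1 + (⅓)*(-17) = -1 - 17/3 = -20/3 ≈ -6.6667)
(h(1/(-7)) + C)² = ((4 + 1/(-7))/(-1 + 2/(-7)) - 20/3)² = ((4 - ⅐)/(-1 + 2*(-⅐)) - 20/3)² = ((27/7)/(-1 - 2/7) - 20/3)² = ((27/7)/(-9/7) - 20/3)² = (-7/9*27/7 - 20/3)² = (-3 - 20/3)² = (-29/3)² = 841/9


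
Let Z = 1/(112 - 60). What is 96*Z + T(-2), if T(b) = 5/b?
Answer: -17/26 ≈ -0.65385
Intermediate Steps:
Z = 1/52 ≈ 0.019231
96*Z + T(-2) = 96*(1/52) + 5/(-2) = 24/13 + 5*(-½) = 24/13 - 5/2 = -17/26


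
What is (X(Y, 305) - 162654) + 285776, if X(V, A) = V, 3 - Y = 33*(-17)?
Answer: 123686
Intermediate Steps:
Y = 564 (Y = 3 - 33*(-17) = 3 - 1*(-561) = 3 + 561 = 564)
(X(Y, 305) - 162654) + 285776 = (564 - 162654) + 285776 = -162090 + 285776 = 123686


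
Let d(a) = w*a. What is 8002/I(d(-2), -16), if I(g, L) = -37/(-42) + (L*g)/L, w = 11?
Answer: -336084/887 ≈ -378.90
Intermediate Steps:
d(a) = 11*a
I(g, L) = 37/42 + g (I(g, L) = -37*(-1/42) + g = 37/42 + g)
8002/I(d(-2), -16) = 8002/(37/42 + 11*(-2)) = 8002/(37/42 - 22) = 8002/(-887/42) = 8002*(-42/887) = -336084/887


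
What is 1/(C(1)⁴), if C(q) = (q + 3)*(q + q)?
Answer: 1/4096 ≈ 0.00024414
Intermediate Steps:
C(q) = 2*q*(3 + q) (C(q) = (3 + q)*(2*q) = 2*q*(3 + q))
1/(C(1)⁴) = 1/((2*1*(3 + 1))⁴) = 1/((2*1*4)⁴) = 1/(8⁴) = 1/4096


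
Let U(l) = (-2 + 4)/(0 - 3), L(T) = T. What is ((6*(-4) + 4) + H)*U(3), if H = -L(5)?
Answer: 50/3 ≈ 16.667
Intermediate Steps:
U(l) = -2/3 (U(l) = 2/(-3) = 2*(-1/3) = -2/3)
H = -5 (H = -1*5 = -5)
((6*(-4) + 4) + H)*U(3) = ((6*(-4) + 4) - 5)*(-2/3) = ((-24 + 4) - 5)*(-2/3) = (-20 - 5)*(-2/3) = -25*(-2/3) = 50/3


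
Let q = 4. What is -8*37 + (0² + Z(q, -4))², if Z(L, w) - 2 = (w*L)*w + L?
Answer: 4604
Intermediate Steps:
Z(L, w) = 2 + L + L*w² (Z(L, w) = 2 + ((w*L)*w + L) = 2 + ((L*w)*w + L) = 2 + (L*w² + L) = 2 + (L + L*w²) = 2 + L + L*w²)
-8*37 + (0² + Z(q, -4))² = -8*37 + (0² + (2 + 4 + 4*(-4)²))² = -296 + (0 + (2 + 4 + 4*16))² = -296 + (0 + (2 + 4 + 64))² = -296 + (0 + 70)² = -296 + 70² = -296 + 4900 = 4604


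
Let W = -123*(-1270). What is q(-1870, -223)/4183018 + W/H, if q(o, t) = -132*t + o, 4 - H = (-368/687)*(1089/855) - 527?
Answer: 3046215429405017/10367981505241 ≈ 293.81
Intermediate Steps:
H = 34700243/65265 (H = 4 - ((-368/687)*(1089/855) - 527) = 4 - ((-368*1/687)*(1089*(1/855)) - 527) = 4 - (-368/687*121/95 - 527) = 4 - (-44528/65265 - 527) = 4 - 1*(-34439183/65265) = 4 + 34439183/65265 = 34700243/65265 ≈ 531.68)
q(o, t) = o - 132*t
W = 156210
q(-1870, -223)/4183018 + W/H = (-1870 - 132*(-223))/4183018 + 156210/(34700243/65265) = (-1870 + 29436)*(1/4183018) + 156210*(65265/34700243) = 27566*(1/4183018) + 10195045650/34700243 = 1969/298787 + 10195045650/34700243 = 3046215429405017/10367981505241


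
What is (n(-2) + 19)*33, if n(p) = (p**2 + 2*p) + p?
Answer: 561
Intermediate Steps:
n(p) = p**2 + 3*p
(n(-2) + 19)*33 = (-2*(3 - 2) + 19)*33 = (-2*1 + 19)*33 = (-2 + 19)*33 = 17*33 = 561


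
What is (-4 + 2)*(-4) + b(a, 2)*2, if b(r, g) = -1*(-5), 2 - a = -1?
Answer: 18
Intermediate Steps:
a = 3 (a = 2 - 1*(-1) = 2 + 1 = 3)
b(r, g) = 5
(-4 + 2)*(-4) + b(a, 2)*2 = (-4 + 2)*(-4) + 5*2 = -2*(-4) + 10 = 8 + 10 = 18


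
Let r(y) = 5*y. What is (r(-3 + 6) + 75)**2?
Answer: 8100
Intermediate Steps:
(r(-3 + 6) + 75)**2 = (5*(-3 + 6) + 75)**2 = (5*3 + 75)**2 = (15 + 75)**2 = 90**2 = 8100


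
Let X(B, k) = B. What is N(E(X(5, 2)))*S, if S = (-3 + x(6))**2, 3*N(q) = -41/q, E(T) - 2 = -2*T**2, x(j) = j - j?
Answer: 41/16 ≈ 2.5625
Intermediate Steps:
x(j) = 0
E(T) = 2 - 2*T**2
N(q) = -41/(3*q) (N(q) = (-41/q)/3 = -41/(3*q))
S = 9 (S = (-3 + 0)**2 = (-3)**2 = 9)
N(E(X(5, 2)))*S = -41/(3*(2 - 2*5**2))*9 = -41/(3*(2 - 2*25))*9 = -41/(3*(2 - 50))*9 = -41/3/(-48)*9 = -41/3*(-1/48)*9 = (41/144)*9 = 41/16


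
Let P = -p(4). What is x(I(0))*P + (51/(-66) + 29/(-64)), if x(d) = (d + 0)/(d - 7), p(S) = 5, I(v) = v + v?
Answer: -863/704 ≈ -1.2259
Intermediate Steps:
I(v) = 2*v
x(d) = d/(-7 + d)
P = -5 (P = -1*5 = -5)
x(I(0))*P + (51/(-66) + 29/(-64)) = ((2*0)/(-7 + 2*0))*(-5) + (51/(-66) + 29/(-64)) = (0/(-7 + 0))*(-5) + (51*(-1/66) + 29*(-1/64)) = (0/(-7))*(-5) + (-17/22 - 29/64) = (0*(-⅐))*(-5) - 863/704 = 0*(-5) - 863/704 = 0 - 863/704 = -863/704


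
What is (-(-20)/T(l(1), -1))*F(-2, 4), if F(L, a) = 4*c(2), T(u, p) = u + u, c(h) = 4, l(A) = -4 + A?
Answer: -160/3 ≈ -53.333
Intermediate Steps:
T(u, p) = 2*u
F(L, a) = 16 (F(L, a) = 4*4 = 16)
(-(-20)/T(l(1), -1))*F(-2, 4) = -(-20)/(2*(-4 + 1))*16 = -(-20)/(2*(-3))*16 = -(-20)/(-6)*16 = -(-20)*(-1)/6*16 = -20*⅙*16 = -10/3*16 = -160/3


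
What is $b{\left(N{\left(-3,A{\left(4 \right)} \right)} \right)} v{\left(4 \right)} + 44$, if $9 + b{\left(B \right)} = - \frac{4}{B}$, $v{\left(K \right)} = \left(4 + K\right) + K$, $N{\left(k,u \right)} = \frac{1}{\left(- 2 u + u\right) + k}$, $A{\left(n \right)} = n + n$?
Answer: $464$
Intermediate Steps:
$A{\left(n \right)} = 2 n$
$N{\left(k,u \right)} = \frac{1}{k - u}$ ($N{\left(k,u \right)} = \frac{1}{- u + k} = \frac{1}{k - u}$)
$v{\left(K \right)} = 4 + 2 K$
$b{\left(B \right)} = -9 - \frac{4}{B}$
$b{\left(N{\left(-3,A{\left(4 \right)} \right)} \right)} v{\left(4 \right)} + 44 = \left(-9 - \frac{4}{\frac{1}{-3 - 2 \cdot 4}}\right) \left(4 + 2 \cdot 4\right) + 44 = \left(-9 - \frac{4}{\frac{1}{-3 - 8}}\right) \left(4 + 8\right) + 44 = \left(-9 - \frac{4}{\frac{1}{-3 - 8}}\right) 12 + 44 = \left(-9 - \frac{4}{\frac{1}{-11}}\right) 12 + 44 = \left(-9 - \frac{4}{- \frac{1}{11}}\right) 12 + 44 = \left(-9 - -44\right) 12 + 44 = \left(-9 + 44\right) 12 + 44 = 35 \cdot 12 + 44 = 420 + 44 = 464$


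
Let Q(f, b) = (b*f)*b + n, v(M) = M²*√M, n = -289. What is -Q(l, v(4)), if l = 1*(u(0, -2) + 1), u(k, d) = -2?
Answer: 1313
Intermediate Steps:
v(M) = M^(5/2)
l = -1 (l = 1*(-2 + 1) = 1*(-1) = -1)
Q(f, b) = -289 + f*b² (Q(f, b) = (b*f)*b - 289 = f*b² - 289 = -289 + f*b²)
-Q(l, v(4)) = -(-289 - (4^(5/2))²) = -(-289 - 1*32²) = -(-289 - 1*1024) = -(-289 - 1024) = -1*(-1313) = 1313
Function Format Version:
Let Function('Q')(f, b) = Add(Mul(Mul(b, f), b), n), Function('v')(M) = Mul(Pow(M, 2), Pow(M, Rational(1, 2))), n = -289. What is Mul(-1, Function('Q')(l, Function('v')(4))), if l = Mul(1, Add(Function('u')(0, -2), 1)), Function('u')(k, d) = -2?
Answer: 1313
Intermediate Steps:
Function('v')(M) = Pow(M, Rational(5, 2))
l = -1 (l = Mul(1, Add(-2, 1)) = Mul(1, -1) = -1)
Function('Q')(f, b) = Add(-289, Mul(f, Pow(b, 2))) (Function('Q')(f, b) = Add(Mul(Mul(b, f), b), -289) = Add(Mul(f, Pow(b, 2)), -289) = Add(-289, Mul(f, Pow(b, 2))))
Mul(-1, Function('Q')(l, Function('v')(4))) = Mul(-1, Add(-289, Mul(-1, Pow(Pow(4, Rational(5, 2)), 2)))) = Mul(-1, Add(-289, Mul(-1, Pow(32, 2)))) = Mul(-1, Add(-289, Mul(-1, 1024))) = Mul(-1, Add(-289, -1024)) = Mul(-1, -1313) = 1313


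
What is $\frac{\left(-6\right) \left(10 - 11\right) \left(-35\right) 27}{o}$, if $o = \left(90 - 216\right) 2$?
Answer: $\frac{45}{2} \approx 22.5$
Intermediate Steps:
$o = -252$ ($o = \left(90 - 216\right) 2 = \left(-126\right) 2 = -252$)
$\frac{\left(-6\right) \left(10 - 11\right) \left(-35\right) 27}{o} = \frac{\left(-6\right) \left(10 - 11\right) \left(-35\right) 27}{-252} = - 6 \left(10 - 11\right) \left(-35\right) 27 \left(- \frac{1}{252}\right) = - 6 \left(-1\right) \left(-35\right) 27 \left(- \frac{1}{252}\right) = - 6 \cdot 35 \cdot 27 \left(- \frac{1}{252}\right) = \left(-6\right) 945 \left(- \frac{1}{252}\right) = \left(-5670\right) \left(- \frac{1}{252}\right) = \frac{45}{2}$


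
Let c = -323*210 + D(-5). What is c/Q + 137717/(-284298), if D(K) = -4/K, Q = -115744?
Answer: 4179736817/41132234640 ≈ 0.10162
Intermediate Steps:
c = -339146/5 (c = -323*210 - 4/(-5) = -67830 - 4*(-1/5) = -67830 + 4/5 = -339146/5 ≈ -67829.)
c/Q + 137717/(-284298) = -339146/5/(-115744) + 137717/(-284298) = -339146/5*(-1/115744) + 137717*(-1/284298) = 169573/289360 - 137717/284298 = 4179736817/41132234640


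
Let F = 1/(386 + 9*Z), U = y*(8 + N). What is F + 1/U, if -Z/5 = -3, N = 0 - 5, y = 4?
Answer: 533/6252 ≈ 0.085253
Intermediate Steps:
N = -5
Z = 15 (Z = -5*(-3) = 15)
U = 12 (U = 4*(8 - 5) = 4*3 = 12)
F = 1/521 (F = 1/(386 + 9*15) = 1/(386 + 135) = 1/521 ≈ 0.0019194)
F + 1/U = 1/521 + 1/12 = 533/6252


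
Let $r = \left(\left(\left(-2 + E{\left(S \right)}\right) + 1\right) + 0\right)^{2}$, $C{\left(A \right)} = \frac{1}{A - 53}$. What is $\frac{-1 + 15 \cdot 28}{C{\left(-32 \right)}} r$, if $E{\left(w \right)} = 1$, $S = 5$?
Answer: $0$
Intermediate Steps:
$C{\left(A \right)} = \frac{1}{-53 + A}$
$r = 0$ ($r = \left(\left(\left(-2 + 1\right) + 1\right) + 0\right)^{2} = \left(\left(-1 + 1\right) + 0\right)^{2} = \left(0 + 0\right)^{2} = 0^{2} = 0$)
$\frac{-1 + 15 \cdot 28}{C{\left(-32 \right)}} r = \frac{-1 + 15 \cdot 28}{\frac{1}{-53 - 32}} \cdot 0 = \frac{-1 + 420}{\frac{1}{-85}} \cdot 0 = \frac{419}{- \frac{1}{85}} \cdot 0 = 419 \left(-85\right) 0 = \left(-35615\right) 0 = 0$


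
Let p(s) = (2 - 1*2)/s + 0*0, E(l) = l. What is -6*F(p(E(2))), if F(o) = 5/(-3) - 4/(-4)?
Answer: 4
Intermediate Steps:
p(s) = 0 (p(s) = (2 - 2)/s + 0 = 0/s + 0 = 0 + 0 = 0)
F(o) = -⅔ (F(o) = 5*(-⅓) - 4*(-¼) = -5/3 + 1 = -⅔)
-6*F(p(E(2))) = -6*(-⅔) = 4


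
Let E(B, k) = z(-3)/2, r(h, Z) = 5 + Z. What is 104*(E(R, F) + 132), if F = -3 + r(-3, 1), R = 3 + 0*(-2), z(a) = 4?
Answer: 13936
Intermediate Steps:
R = 3 (R = 3 + 0 = 3)
F = 3 (F = -3 + (5 + 1) = -3 + 6 = 3)
E(B, k) = 2 (E(B, k) = 4/2 = 4*(½) = 2)
104*(E(R, F) + 132) = 104*(2 + 132) = 104*134 = 13936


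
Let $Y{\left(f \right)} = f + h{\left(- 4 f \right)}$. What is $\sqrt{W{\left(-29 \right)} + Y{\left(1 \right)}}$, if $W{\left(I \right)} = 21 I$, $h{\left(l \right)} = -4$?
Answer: $6 i \sqrt{17} \approx 24.739 i$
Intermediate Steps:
$Y{\left(f \right)} = -4 + f$ ($Y{\left(f \right)} = f - 4 = -4 + f$)
$\sqrt{W{\left(-29 \right)} + Y{\left(1 \right)}} = \sqrt{21 \left(-29\right) + \left(-4 + 1\right)} = \sqrt{-609 - 3} = \sqrt{-612} = 6 i \sqrt{17}$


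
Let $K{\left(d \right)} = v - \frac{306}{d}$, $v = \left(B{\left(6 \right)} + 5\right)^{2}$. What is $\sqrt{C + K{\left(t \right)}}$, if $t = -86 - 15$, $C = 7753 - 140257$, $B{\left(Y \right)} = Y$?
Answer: $\frac{i \sqrt{1350408077}}{101} \approx 363.84 i$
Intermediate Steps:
$C = -132504$ ($C = 7753 - 140257 = -132504$)
$v = 121$ ($v = \left(6 + 5\right)^{2} = 11^{2} = 121$)
$t = -101$
$K{\left(d \right)} = 121 - \frac{306}{d}$
$\sqrt{C + K{\left(t \right)}} = \sqrt{-132504 + \left(121 - \frac{306}{-101}\right)} = \sqrt{-132504 + \left(121 - - \frac{306}{101}\right)} = \sqrt{-132504 + \left(121 + \frac{306}{101}\right)} = \sqrt{-132504 + \frac{12527}{101}} = \sqrt{- \frac{13370377}{101}} = \frac{i \sqrt{1350408077}}{101}$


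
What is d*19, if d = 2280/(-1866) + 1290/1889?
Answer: -6015970/587479 ≈ -10.240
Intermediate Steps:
d = -316630/587479 (d = 2280*(-1/1866) + 1290*(1/1889) = -380/311 + 1290/1889 = -316630/587479 ≈ -0.53896)
d*19 = -316630/587479*19 = -6015970/587479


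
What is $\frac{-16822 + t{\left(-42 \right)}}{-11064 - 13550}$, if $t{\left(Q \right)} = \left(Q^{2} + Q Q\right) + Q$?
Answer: $\frac{6668}{12307} \approx 0.54181$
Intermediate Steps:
$t{\left(Q \right)} = Q + 2 Q^{2}$ ($t{\left(Q \right)} = \left(Q^{2} + Q^{2}\right) + Q = 2 Q^{2} + Q = Q + 2 Q^{2}$)
$\frac{-16822 + t{\left(-42 \right)}}{-11064 - 13550} = \frac{-16822 - 42 \left(1 + 2 \left(-42\right)\right)}{-11064 - 13550} = \frac{-16822 - 42 \left(1 - 84\right)}{-24614} = \left(-16822 - -3486\right) \left(- \frac{1}{24614}\right) = \left(-16822 + 3486\right) \left(- \frac{1}{24614}\right) = \left(-13336\right) \left(- \frac{1}{24614}\right) = \frac{6668}{12307}$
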